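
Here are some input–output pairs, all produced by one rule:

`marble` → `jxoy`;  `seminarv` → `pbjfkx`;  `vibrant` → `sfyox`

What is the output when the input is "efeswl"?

bcbp

What's happening: delete the last 2 characters, then shift every letter 3 places backward in the alphabet (wrapping around).
For "efeswl", step one produces "efes"; step two turns that into "bcbp".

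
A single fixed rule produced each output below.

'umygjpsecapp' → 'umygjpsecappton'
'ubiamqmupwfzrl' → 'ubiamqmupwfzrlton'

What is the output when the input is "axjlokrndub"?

What's happening: append "ton".
For "axjlokrndub" the result is "axjlokrndubton".

axjlokrndubton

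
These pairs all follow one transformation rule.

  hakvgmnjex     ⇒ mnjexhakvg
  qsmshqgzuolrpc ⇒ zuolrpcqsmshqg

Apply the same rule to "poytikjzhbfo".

jzhbfopoytik

What's happening: swap the front and back halves of the string.
For "poytikjzhbfo" the result is "jzhbfopoytik".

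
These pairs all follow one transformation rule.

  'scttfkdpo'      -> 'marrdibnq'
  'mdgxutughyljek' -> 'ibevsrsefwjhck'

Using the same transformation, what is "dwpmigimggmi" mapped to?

gunkgegkeekb

The rule is to swap the first and last characters, then shift every letter 2 places backward in the alphabet (wrapping around).
On "dwpmigimggmi": the first step gives "iwpmigimggmd", and the second then gives "gunkgegkeekb".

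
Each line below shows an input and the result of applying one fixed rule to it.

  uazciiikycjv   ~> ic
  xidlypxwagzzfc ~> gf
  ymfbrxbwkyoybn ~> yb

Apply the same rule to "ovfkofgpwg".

The rule is to keep one character in every 3, starting at position 1 (positions 1st, 4th, 7th, ...), then keep only the last 2 characters.
On "ovfkofgpwg" that produces "gg".

gg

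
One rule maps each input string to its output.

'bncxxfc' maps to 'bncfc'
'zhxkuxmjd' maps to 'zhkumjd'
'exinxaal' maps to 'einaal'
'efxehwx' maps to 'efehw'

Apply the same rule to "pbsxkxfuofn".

pbskfuofn

The rule is to remove every "x".
"pbsxkxfuofn" → "pbskfuofn".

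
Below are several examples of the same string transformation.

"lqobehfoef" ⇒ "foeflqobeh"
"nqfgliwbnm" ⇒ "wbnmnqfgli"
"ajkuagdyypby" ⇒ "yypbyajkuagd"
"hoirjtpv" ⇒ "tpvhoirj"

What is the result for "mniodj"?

The transformation: move the first character to the end, then swap the front and back halves of the string.
Doing the same to "mniodj": "djmnio".

djmnio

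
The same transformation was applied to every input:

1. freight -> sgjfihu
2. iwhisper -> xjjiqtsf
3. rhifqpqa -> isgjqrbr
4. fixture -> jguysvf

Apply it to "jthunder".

ukvieosf

What's happening: swap each adjacent pair of characters (1↔2, 3↔4, ...), then shift every letter 1 place forward in the alphabet (wrapping around).
Doing the same to "jthunder": "ukvieosf".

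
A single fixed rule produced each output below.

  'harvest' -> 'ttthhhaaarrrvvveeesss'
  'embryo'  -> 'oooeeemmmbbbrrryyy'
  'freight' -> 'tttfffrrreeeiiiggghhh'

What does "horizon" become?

Rule — move the last character to the front, then repeat every character 3 times.
"horizon" → "nnnhhhooorrriiizzzooo".

nnnhhhooorrriiizzzooo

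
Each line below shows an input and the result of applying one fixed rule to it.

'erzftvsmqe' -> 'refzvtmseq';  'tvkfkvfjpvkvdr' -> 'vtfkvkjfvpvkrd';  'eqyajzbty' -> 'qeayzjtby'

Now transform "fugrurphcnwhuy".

Each output is the input with this applied: swap each adjacent pair of characters (1↔2, 3↔4, ...).
Applying that to "fugrurphcnwhuy" gives "ufrgruhpnchwyu".

ufrgruhpnchwyu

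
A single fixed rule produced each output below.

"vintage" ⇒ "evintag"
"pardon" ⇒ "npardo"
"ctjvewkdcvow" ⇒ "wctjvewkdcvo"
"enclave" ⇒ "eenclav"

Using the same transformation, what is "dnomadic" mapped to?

cdnomadi

Each output is the input with this applied: move the last character to the front.
So "dnomadic" becomes "cdnomadi".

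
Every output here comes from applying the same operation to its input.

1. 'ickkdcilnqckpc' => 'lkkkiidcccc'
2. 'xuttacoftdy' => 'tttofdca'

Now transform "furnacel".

lfeca

Each output is the input with this applied: sort the characters into reverse alphabetical order, then delete the first 3 characters.
On "furnacel": the first step gives "urnlfeca", and the second then gives "lfeca".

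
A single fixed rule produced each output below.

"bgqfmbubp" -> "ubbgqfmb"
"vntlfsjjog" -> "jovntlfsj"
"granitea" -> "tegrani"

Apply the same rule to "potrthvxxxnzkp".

zkpotrthvxxxn

Looking at the pairs, the operation is to delete the last character, then move the last 2 characters to the front (rotate right by 2).
Applying both steps to "potrthvxxxnzkp": "potrthvxxxnzk", then "zkpotrthvxxxn".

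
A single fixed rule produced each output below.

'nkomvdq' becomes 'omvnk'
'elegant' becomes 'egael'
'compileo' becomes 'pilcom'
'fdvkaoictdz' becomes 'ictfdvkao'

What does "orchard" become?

What's happening: delete the last 2 characters, then move the last 3 characters to the front (rotate right by 3).
"orchard" → "orcha" → "chaor".

chaor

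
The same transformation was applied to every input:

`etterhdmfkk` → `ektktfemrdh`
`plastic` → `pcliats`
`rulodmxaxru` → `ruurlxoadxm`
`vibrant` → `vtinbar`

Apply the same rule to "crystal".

clrayts

The transformation: take characters alternately from the front and the back (1st, last, 2nd, 2nd-last, ...).
Applying that to "crystal" gives "clrayts".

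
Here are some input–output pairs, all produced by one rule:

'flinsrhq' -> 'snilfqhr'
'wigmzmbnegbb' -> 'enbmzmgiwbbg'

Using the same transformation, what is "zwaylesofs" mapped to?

The rule is to move the last 3 characters to the front (rotate right by 3), then reverse the string.
Starting from "zwaylesofs": after the first operation, "ofszwayles"; after the second, "selyawzsfo".

selyawzsfo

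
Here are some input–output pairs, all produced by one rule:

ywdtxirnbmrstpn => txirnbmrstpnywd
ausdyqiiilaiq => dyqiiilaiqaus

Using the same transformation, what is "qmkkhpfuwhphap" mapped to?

Rule — move the first 3 characters to the end (rotate left by 3).
For "qmkkhpfuwhphap" the result is "khpfuwhphapqmk".

khpfuwhphapqmk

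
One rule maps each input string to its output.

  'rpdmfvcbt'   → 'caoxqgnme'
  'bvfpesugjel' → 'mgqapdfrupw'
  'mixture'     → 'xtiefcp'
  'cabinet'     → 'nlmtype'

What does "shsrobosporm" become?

Each output is the input with this applied: shift every letter 11 places forward in the alphabet (wrapping around).
On "shsrobosporm" that produces "dsdczmzdazcx".

dsdczmzdazcx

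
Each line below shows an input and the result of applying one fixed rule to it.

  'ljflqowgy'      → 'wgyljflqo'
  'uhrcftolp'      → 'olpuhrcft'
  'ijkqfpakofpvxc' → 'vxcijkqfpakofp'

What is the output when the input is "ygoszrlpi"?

lpiygoszr

Rule — move the last 3 characters to the front (rotate right by 3).
For "ygoszrlpi" the result is "lpiygoszr".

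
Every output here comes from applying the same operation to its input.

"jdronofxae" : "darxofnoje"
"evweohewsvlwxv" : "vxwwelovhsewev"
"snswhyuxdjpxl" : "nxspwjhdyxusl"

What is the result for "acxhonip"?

In each case the input is transformed by: take characters alternately from the front and the back (1st, last, 2nd, 2nd-last, ...), then move the first 2 characters to the end (rotate left by 2).
"acxhonip" → "apcixnho" → "cixnhoap".

cixnhoap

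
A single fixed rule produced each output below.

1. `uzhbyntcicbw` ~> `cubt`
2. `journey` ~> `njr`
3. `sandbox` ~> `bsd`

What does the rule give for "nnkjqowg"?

onj

In each case the input is transformed by: move the last 3 characters to the front (rotate right by 3), then keep one character in every 3, starting at position 1 (positions 1st, 4th, 7th, ...).
For "nnkjqowg", step one produces "owgnnkjq"; step two turns that into "onj".
(Check on "journey": → "neyjour" → "njr" ✓)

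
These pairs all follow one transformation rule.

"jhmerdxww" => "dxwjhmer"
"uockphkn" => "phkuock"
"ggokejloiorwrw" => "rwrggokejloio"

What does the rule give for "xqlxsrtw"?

srtxqlx

Rule — delete the last character, then move the last 3 characters to the front (rotate right by 3).
Applying both steps to "xqlxsrtw": "xqlxsrt", then "srtxqlx".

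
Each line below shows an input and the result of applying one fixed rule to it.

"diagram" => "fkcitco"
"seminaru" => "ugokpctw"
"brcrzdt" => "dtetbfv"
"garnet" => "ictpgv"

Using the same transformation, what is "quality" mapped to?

The transformation: shift every letter 2 places forward in the alphabet (wrapping around).
So "quality" becomes "swcnkva".

swcnkva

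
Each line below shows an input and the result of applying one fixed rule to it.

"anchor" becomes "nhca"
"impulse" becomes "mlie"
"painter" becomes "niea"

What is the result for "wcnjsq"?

qnjc

Rule — sort the characters into reverse alphabetical order, then keep only the last 4 characters.
For "wcnjsq" the result is "qnjc".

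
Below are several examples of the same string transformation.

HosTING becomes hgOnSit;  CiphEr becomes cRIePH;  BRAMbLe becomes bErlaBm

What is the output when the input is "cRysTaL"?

Looking at the pairs, the operation is to take characters alternately from the front and the back (1st, last, 2nd, 2nd-last, ...), then flip the case of every letter.
Starting from "cRysTaL": after the first operation, "cLRayTs"; after the second, "ClrAYtS".

ClrAYtS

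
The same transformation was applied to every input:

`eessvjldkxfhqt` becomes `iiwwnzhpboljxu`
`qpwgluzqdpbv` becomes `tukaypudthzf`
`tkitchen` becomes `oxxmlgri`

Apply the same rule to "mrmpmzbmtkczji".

vqtqdqqfoxdgmn

The rule is to shift every letter 4 places forward in the alphabet (wrapping around), then swap each adjacent pair of characters (1↔2, 3↔4, ...).
"mrmpmzbmtkczji" → "vqtqdqqfoxdgmn".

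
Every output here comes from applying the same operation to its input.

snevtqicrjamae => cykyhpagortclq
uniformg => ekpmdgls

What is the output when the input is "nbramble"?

cjzkypzl

What's happening: reverse the string, then shift every letter 2 places backward in the alphabet (wrapping around).
For "nbramble", step one produces "elbmarbn"; step two turns that into "cjzkypzl".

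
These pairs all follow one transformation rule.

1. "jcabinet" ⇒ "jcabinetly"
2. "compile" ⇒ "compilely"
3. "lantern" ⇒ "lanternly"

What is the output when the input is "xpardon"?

xpardonly

The transformation: append "ly".
"xpardon" → "xpardonly".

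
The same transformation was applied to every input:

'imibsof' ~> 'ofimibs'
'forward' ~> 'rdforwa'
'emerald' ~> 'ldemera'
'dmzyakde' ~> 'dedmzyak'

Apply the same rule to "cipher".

erciph

What's happening: move the last 2 characters to the front (rotate right by 2).
So "cipher" becomes "erciph".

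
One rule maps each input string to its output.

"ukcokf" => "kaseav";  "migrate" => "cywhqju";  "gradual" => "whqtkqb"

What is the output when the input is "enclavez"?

The pattern: shift every letter 10 places backward in the alphabet (wrapping around).
So "enclavez" becomes "udsbqlup".

udsbqlup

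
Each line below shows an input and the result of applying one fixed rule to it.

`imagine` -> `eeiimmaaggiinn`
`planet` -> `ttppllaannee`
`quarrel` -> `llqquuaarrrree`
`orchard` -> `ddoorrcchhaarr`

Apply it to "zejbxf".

The transformation: double every character, then move the last 2 characters to the front (rotate right by 2).
Applying both steps to "zejbxf": "zzeejjbbxxff", then "ffzzeejjbbxx".

ffzzeejjbbxx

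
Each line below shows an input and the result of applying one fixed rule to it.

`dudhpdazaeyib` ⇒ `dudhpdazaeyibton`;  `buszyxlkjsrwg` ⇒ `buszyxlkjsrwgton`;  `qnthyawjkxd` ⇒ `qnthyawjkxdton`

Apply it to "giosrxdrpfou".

Looking at the pairs, the operation is to append "ton".
For "giosrxdrpfou" the result is "giosrxdrpfouton".

giosrxdrpfouton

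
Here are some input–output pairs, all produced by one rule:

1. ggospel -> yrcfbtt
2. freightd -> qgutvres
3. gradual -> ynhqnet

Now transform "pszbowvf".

sijbomfc

Rule — shift every letter 13 places forward in the alphabet (wrapping around) — i.e. ROT13, then reverse the string.
On "pszbowvf": the first step gives "cfmobjis", and the second then gives "sijbomfc".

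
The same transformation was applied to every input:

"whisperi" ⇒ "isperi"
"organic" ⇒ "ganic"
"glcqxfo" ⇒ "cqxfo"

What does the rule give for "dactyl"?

ctyl

What's happening: delete the first 2 characters.
"dactyl" → "ctyl".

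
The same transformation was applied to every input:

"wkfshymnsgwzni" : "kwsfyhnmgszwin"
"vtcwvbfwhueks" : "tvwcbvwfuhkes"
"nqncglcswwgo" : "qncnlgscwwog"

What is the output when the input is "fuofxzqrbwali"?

The pattern: swap each adjacent pair of characters (1↔2, 3↔4, ...).
On "fuofxzqrbwali" that produces "uffozxrqwblai".

uffozxrqwblai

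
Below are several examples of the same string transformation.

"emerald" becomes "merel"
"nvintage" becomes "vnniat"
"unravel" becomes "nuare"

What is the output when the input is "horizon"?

ohiro

The rule is to swap each adjacent pair of characters (1↔2, 3↔4, ...), then delete the last 2 characters.
For "horizon", step one produces "ohirozn"; step two turns that into "ohiro".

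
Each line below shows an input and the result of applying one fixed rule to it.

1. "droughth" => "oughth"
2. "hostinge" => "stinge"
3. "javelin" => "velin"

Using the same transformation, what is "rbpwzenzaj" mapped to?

Looking at the pairs, the operation is to delete the first 2 characters.
For "rbpwzenzaj" the result is "pwzenzaj".

pwzenzaj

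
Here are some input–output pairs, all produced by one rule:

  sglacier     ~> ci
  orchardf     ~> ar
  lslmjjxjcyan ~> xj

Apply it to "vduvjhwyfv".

hw

What's happening: swap the front and back halves of the string, then keep only the first 2 characters.
On "vduvjhwyfv": the first step gives "hwyfvvduvj", and the second then gives "hw".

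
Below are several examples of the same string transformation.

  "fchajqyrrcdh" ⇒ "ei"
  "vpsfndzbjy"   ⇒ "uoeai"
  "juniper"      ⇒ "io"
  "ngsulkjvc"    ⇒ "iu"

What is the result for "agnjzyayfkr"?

ie

In each case the input is transformed by: shift every letter 1 place backward in the alphabet (wrapping around), then keep only the vowels.
Applying that to "agnjzyayfkr" gives "ie".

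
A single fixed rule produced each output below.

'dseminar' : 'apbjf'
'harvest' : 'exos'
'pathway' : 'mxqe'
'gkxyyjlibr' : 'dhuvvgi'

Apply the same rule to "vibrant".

The pattern: shift every letter 3 places backward in the alphabet (wrapping around), then delete the last 3 characters.
Applying that to "vibrant" gives "sfyo".

sfyo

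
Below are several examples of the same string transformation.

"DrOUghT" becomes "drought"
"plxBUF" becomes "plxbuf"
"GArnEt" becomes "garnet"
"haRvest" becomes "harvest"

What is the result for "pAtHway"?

pathway

In each case the input is transformed by: convert every letter to lowercase.
So "pAtHway" becomes "pathway".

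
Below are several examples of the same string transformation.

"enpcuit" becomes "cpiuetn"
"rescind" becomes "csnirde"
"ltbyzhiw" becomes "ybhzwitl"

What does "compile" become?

pmliceo

Rule — move the first 2 characters to the end (rotate left by 2), then swap each adjacent pair of characters (1↔2, 3↔4, ...).
Applying both steps to "compile": "mpileco", then "pmliceo".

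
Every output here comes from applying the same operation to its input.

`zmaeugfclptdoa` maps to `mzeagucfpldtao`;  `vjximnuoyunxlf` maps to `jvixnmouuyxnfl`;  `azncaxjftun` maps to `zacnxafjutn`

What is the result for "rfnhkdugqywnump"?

frhndkguyqnwmup

Rule — swap each adjacent pair of characters (1↔2, 3↔4, ...).
Doing the same to "rfnhkdugqywnump": "frhndkguyqnwmup".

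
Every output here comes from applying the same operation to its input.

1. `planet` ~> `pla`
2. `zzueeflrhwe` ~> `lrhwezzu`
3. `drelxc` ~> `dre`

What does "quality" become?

yqua

What's happening: move the first 3 characters to the end (rotate left by 3), then delete the first 3 characters.
Working it through for "quality": intermediate "lityqua", final "yqua".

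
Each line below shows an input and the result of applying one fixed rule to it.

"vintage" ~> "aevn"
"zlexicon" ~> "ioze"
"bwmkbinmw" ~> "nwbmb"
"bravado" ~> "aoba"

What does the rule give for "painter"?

What's happening: keep every other character starting from the first (positions 1st, 3rd, 5th, ...), then move the last 2 characters to the front (rotate right by 2).
For "painter" the result is "trpi".

trpi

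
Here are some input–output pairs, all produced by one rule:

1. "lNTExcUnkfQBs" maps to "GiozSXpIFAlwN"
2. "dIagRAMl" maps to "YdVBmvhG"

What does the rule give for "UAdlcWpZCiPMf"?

pvYGXrKuxDkhA

The transformation: flip the case of every letter, then shift every letter 5 places backward in the alphabet (wrapping around).
On "UAdlcWpZCiPMf" that produces "pvYGXrKuxDkhA".
(Check on "dIagRAMl": → "DiAGramL" → "YdVBmvhG" ✓)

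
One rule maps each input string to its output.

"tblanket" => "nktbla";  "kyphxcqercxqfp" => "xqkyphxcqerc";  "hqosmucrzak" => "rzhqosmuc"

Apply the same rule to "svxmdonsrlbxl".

lbsvxmdonsr

The pattern: delete the last 2 characters, then move the last 2 characters to the front (rotate right by 2).
"svxmdonsrlbxl" → "lbsvxmdonsr".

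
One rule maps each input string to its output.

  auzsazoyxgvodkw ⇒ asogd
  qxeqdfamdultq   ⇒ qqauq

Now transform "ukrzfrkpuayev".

uzkav

Looking at the pairs, the operation is to keep one character in every 3, starting at position 1 (positions 1st, 4th, 7th, ...).
On "ukrzfrkpuayev" that produces "uzkav".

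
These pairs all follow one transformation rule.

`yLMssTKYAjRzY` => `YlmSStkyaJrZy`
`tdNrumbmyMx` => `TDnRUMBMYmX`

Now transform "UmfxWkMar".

uMFXwKmAR

Looking at the pairs, the operation is to flip the case of every letter.
"UmfxWkMar" → "uMFXwKmAR".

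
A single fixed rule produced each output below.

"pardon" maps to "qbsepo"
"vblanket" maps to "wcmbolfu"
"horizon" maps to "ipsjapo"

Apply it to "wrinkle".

xsjolmf

In each case the input is transformed by: shift every letter 1 place forward in the alphabet (wrapping around).
So "wrinkle" becomes "xsjolmf".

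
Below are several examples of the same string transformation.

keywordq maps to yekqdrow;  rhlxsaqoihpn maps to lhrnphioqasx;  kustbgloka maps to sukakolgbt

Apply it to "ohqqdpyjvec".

qhocevjypdq

The rule is to move the first 3 characters to the end (rotate left by 3), then reverse the string.
For "ohqqdpyjvec", step one produces "qdpyjvecohq"; step two turns that into "qhocevjypdq".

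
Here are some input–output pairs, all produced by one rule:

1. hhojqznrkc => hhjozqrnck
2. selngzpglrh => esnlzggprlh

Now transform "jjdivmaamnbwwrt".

jjidmvaanmwbrwt

What's happening: swap each adjacent pair of characters (1↔2, 3↔4, ...).
So "jjdivmaamnbwwrt" becomes "jjidmvaanmwbrwt".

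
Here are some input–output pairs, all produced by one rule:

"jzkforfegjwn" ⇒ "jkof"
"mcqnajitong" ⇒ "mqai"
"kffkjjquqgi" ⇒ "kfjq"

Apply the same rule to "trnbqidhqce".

The transformation: keep every other character starting from the first (positions 1st, 3rd, 5th, ...), then keep only the first 4 characters.
On "trnbqidhqce": the first step gives "tnqdqe", and the second then gives "tnqd".

tnqd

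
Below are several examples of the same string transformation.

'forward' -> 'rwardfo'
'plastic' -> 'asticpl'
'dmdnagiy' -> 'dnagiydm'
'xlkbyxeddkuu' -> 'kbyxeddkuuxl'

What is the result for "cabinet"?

binetca

The pattern: move the first 2 characters to the end (rotate left by 2).
"cabinet" → "binetca".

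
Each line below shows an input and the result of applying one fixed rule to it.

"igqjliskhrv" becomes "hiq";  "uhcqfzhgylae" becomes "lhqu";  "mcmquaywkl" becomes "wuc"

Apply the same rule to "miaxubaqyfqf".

faxm

The rule is to reverse the string, then keep one character in every 3, starting at position 3 (positions 3rd, 6th, 9th, ...).
"miaxubaqyfqf" → "fqfyqabuxaim" → "faxm".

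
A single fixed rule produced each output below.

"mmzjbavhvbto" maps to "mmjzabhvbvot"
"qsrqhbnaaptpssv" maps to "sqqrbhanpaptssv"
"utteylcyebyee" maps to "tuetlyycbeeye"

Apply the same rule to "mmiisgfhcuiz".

The transformation: swap each adjacent pair of characters (1↔2, 3↔4, ...).
For "mmiisgfhcuiz" the result is "mmiigshfuczi".

mmiigshfuczi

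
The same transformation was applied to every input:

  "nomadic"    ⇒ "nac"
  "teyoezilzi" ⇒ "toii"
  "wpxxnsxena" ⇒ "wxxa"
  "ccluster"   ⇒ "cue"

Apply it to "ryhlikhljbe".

Each output is the input with this applied: keep one character in every 3, starting at position 1 (positions 1st, 4th, 7th, ...).
For "ryhlikhljbe" the result is "rlhb".

rlhb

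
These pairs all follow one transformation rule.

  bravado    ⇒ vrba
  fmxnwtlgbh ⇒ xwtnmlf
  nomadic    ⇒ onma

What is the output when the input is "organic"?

roga

The transformation: delete the last 3 characters, then sort the characters into reverse alphabetical order.
"organic" → "orga" → "roga".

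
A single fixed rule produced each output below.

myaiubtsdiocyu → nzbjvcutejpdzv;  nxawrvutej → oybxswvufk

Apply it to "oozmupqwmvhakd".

ppanvqrxnwible

The pattern: shift every letter 1 place forward in the alphabet (wrapping around).
Applying that to "oozmupqwmvhakd" gives "ppanvqrxnwible".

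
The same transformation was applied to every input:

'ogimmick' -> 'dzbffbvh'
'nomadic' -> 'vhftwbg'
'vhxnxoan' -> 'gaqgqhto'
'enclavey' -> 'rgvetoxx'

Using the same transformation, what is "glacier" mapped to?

ketvbxz

Each output is the input with this applied: shift every letter 7 places backward in the alphabet (wrapping around), then swap the first and last characters.
Applying both steps to "glacier": "zetvbxk", then "ketvbxz".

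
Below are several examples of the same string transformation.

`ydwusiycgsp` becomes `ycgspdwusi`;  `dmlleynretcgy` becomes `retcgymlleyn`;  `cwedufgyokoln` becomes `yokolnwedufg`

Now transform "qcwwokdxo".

What's happening: delete the first character, then swap the front and back halves of the string.
Starting from "qcwwokdxo": after the first operation, "cwwokdxo"; after the second, "kdxocwwo".

kdxocwwo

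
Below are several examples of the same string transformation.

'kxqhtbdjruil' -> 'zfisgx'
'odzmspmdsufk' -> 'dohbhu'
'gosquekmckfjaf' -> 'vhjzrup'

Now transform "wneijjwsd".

The rule is to keep every other character starting from the first (positions 1st, 3rd, 5th, ...), then shift every letter 11 places backward in the alphabet (wrapping around).
"wneijjwsd" → "ltyls".

ltyls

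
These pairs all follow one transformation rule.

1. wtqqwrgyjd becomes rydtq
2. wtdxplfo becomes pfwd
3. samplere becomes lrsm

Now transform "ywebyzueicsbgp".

ecbpwbz

Looking at the pairs, the operation is to swap the front and back halves of the string, then keep every other character starting from the first (positions 1st, 3rd, 5th, ...).
"ywebyzueicsbgp" → "eicsbgpywebyzu" → "ecbpwbz".
(Check on "wtdxplfo": → "plfowtdx" → "pfwd" ✓)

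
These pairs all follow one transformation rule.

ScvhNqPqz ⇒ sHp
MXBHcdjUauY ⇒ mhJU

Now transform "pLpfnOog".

What's happening: flip the case of every letter, then keep one character in every 3, starting at position 1 (positions 1st, 4th, 7th, ...).
Working it through for "pLpfnOog": intermediate "PlPFNoOG", final "PFO".

PFO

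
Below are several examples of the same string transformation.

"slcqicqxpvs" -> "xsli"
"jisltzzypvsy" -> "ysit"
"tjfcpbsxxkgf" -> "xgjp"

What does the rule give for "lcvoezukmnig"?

kice

The rule is to keep one character in every 3, starting at position 2 (positions 2nd, 5th, 8th, ...), then move the first 2 characters to the end (rotate left by 2).
On "lcvoezukmnig": the first step gives "ceki", and the second then gives "kice".
(Check on "tjfcpbsxxkgf": → "jpxg" → "xgjp" ✓)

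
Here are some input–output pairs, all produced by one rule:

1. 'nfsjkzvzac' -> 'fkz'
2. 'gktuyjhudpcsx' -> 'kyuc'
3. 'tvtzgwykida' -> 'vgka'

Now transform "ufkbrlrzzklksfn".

In each case the input is transformed by: keep one character in every 3, starting at position 2 (positions 2nd, 5th, 8th, ...).
Applying that to "ufkbrlrzzklksfn" gives "frzlf".

frzlf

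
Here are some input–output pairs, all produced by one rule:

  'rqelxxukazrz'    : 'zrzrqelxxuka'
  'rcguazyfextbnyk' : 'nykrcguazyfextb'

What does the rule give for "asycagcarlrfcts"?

The rule is to move the last 3 characters to the front (rotate right by 3).
On "asycagcarlrfcts" that produces "ctsasycagcarlrf".

ctsasycagcarlrf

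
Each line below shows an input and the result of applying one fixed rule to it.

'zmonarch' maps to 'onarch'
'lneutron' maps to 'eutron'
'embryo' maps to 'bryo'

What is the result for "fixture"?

xture

The rule is to delete the first 2 characters.
So "fixture" becomes "xture".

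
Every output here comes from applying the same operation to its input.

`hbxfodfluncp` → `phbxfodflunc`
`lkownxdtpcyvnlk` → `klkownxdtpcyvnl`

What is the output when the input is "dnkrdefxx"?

xdnkrdefx

In each case the input is transformed by: move the last character to the front.
So "dnkrdefxx" becomes "xdnkrdefx".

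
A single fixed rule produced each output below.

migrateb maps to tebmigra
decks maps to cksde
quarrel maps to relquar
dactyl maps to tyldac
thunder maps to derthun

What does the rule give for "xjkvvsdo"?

sdoxjkvv

Each output is the input with this applied: move the last 3 characters to the front (rotate right by 3).
Doing the same to "xjkvvsdo": "sdoxjkvv".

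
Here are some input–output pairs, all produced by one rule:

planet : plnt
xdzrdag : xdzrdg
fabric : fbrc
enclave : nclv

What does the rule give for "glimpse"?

glmps

Looking at the pairs, the operation is to remove every vowel.
For "glimpse" the result is "glmps".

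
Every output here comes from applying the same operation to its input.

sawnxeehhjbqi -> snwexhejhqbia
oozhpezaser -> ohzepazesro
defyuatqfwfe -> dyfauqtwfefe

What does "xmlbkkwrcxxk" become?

Each output is the input with this applied: swap each adjacent pair of characters (1↔2, 3↔4, ...), then move the first character to the end.
Working it through for "xmlbkkwrcxxk": intermediate "mxblkkrwxckx", final "xblkkrwxckxm".

xblkkrwxckxm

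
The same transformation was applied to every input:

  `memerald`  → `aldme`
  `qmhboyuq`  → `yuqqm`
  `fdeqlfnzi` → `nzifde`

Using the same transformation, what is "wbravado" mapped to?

The rule is to move the last 3 characters to the front (rotate right by 3), then delete the last 3 characters.
Starting from "wbravado": after the first operation, "adowbrav"; after the second, "adowb".

adowb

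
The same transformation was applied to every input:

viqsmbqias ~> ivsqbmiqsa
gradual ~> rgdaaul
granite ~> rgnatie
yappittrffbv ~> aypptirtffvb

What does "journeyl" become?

ojruenly

What's happening: swap each adjacent pair of characters (1↔2, 3↔4, ...).
Applying that to "journeyl" gives "ojruenly".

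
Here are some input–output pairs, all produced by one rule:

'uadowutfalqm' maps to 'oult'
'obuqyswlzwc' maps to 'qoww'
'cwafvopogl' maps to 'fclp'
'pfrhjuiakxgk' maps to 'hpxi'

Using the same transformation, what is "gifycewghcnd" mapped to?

Looking at the pairs, the operation is to keep one character in every 3, starting at position 1 (positions 1st, 4th, 7th, ...), then swap each adjacent pair of characters (1↔2, 3↔4, ...).
"gifycewghcnd" → "gywc" → "ygcw".

ygcw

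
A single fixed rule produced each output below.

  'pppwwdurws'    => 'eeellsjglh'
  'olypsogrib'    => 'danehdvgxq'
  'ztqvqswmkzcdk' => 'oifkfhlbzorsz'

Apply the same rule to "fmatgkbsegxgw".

ubpivzqhtvmvl

Looking at the pairs, the operation is to shift every letter 11 places backward in the alphabet (wrapping around).
So "fmatgkbsegxgw" becomes "ubpivzqhtvmvl".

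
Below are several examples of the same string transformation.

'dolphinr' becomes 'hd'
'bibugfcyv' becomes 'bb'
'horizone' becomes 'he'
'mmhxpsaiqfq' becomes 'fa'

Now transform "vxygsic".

gc

Rule — sort the characters into reverse alphabetical order, then keep only the last 2 characters.
On "vxygsic" that produces "gc".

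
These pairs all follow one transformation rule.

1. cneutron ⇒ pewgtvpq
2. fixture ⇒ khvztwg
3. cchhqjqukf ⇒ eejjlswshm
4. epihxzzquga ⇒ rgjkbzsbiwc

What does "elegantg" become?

In each case the input is transformed by: swap each adjacent pair of characters (1↔2, 3↔4, ...), then shift every letter 2 places forward in the alphabet (wrapping around).
"elegantg" → "legenagt" → "ngigpciv".

ngigpciv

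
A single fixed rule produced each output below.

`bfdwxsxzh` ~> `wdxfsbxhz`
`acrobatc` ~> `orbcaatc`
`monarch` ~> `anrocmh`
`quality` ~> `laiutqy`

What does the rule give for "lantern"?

Looking at the pairs, the operation is to move the first 3 characters to the end (rotate left by 3), then take characters alternately from the front and the back (1st, last, 2nd, 2nd-last, ...).
Starting from "lantern": after the first operation, "ternlan"; after the second, "tnearln".

tnearln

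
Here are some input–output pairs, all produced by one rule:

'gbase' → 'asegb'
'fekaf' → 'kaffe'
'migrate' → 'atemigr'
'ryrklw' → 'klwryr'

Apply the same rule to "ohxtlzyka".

Each output is the input with this applied: move the last 3 characters to the front (rotate right by 3).
Applying that to "ohxtlzyka" gives "ykaohxtlz".

ykaohxtlz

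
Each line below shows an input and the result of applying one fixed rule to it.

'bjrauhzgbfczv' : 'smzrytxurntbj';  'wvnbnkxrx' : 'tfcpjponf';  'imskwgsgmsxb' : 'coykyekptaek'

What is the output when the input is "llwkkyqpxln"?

Looking at the pairs, the operation is to move the first 3 characters to the end (rotate left by 3), then shift every letter 8 places backward in the alphabet (wrapping around).
Working it through for "llwkkyqpxln": intermediate "kkyqpxlnllw", final "ccqihpdfddo".

ccqihpdfddo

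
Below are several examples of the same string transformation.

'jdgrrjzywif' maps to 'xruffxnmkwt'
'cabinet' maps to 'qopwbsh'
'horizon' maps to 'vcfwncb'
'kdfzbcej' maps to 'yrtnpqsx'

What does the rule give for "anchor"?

obqvcf

In each case the input is transformed by: shift every letter 12 places backward in the alphabet (wrapping around).
Applying that to "anchor" gives "obqvcf".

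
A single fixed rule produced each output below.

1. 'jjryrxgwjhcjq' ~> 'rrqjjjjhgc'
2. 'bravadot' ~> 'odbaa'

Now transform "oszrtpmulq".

Each output is the input with this applied: sort the characters into reverse alphabetical order, then delete the first 3 characters.
Working it through for "oszrtpmulq": intermediate "zutsrqpoml", final "srqpoml".

srqpoml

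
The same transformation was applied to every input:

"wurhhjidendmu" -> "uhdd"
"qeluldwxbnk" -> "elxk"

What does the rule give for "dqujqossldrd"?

qqsr

Each output is the input with this applied: keep one character in every 3, starting at position 2 (positions 2nd, 5th, 8th, ...).
Doing the same to "dqujqossldrd": "qqsr".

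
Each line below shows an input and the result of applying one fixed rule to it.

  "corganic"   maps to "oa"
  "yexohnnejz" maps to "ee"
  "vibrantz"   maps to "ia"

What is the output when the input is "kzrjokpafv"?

Rule — keep one character in every 3, starting at position 2 (positions 2nd, 5th, 8th, ...), then keep only the vowels.
On "kzrjokpafv": the first step gives "zoa", and the second then gives "oa".

oa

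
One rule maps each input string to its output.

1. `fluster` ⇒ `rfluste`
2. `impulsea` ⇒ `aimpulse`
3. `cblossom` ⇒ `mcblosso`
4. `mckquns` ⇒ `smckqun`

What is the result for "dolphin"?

ndolphi

Rule — move the last character to the front.
"dolphin" → "ndolphi".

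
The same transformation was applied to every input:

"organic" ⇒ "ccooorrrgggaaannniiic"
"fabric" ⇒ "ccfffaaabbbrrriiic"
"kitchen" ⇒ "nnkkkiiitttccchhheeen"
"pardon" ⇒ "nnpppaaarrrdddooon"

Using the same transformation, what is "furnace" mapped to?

eefffuuurrrnnnaaaccce

Each output is the input with this applied: repeat every character 3 times, then move the last 2 characters to the front (rotate right by 2).
Working it through for "furnace": intermediate "fffuuurrrnnnaaaccceee", final "eefffuuurrrnnnaaaccce".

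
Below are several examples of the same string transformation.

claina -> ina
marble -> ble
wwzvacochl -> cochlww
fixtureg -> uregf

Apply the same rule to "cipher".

What's happening: swap the front and back halves of the string, then delete the last 3 characters.
Starting from "cipher": after the first operation, "hercip"; after the second, "her".

her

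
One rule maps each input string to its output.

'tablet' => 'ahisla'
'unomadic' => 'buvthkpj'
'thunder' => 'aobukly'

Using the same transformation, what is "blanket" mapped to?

The pattern: shift every letter 7 places forward in the alphabet (wrapping around).
"blanket" → "ishurla".

ishurla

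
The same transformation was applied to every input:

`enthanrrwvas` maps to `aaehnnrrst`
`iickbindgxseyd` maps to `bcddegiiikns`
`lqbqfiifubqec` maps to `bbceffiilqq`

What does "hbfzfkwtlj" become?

bffhjklt

Each output is the input with this applied: sort the characters into alphabetical order, then delete the last 2 characters.
Applying both steps to "hbfzfkwtlj": "bffhjkltwz", then "bffhjklt".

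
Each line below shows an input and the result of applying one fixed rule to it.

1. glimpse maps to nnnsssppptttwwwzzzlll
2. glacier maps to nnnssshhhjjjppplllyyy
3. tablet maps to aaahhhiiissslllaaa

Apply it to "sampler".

zzzhhhtttwwwssslllyyy

The pattern: shift every letter 7 places forward in the alphabet (wrapping around), then repeat every character 3 times.
Starting from "sampler": after the first operation, "zhtwsly"; after the second, "zzzhhhtttwwwssslllyyy".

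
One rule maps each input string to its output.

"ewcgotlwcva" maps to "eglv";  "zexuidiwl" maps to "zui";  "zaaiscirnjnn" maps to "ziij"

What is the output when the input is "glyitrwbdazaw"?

Rule — keep one character in every 3, starting at position 1 (positions 1st, 4th, 7th, ...).
Applying that to "glyitrwbdazaw" gives "giwaw".

giwaw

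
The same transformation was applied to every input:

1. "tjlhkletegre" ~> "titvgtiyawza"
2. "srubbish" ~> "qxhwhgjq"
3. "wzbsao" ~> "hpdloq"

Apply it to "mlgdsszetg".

hotivbavsh

The transformation: swap the front and back halves of the string, then shift every letter 11 places backward in the alphabet (wrapping around).
"mlgdsszetg" → "szetgmlgds" → "hotivbavsh".
(Check on "srubbish": → "bishsrub" → "qxhwhgjq" ✓)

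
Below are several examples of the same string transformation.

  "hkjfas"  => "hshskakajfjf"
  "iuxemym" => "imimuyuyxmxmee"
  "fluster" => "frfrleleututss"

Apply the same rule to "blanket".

btbtleleakaknn

Rule — double every character, then take characters alternately from the front and the back (1st, last, 2nd, 2nd-last, ...).
Starting from "blanket": after the first operation, "bbllaannkkeett"; after the second, "btbtleleakaknn".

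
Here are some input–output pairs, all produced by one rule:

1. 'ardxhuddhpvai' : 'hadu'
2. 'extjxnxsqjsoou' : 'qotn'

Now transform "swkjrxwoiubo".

iokx

Each output is the input with this applied: keep one character in every 3, starting at position 3 (positions 3rd, 6th, 9th, ...), then move the last 2 characters to the front (rotate right by 2).
Working it through for "swkjrxwoiubo": intermediate "kxio", final "iokx".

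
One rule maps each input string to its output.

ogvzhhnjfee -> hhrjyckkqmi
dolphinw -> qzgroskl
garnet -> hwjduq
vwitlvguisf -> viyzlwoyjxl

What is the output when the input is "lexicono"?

qrohalfr

Looking at the pairs, the operation is to shift every letter 3 places forward in the alphabet (wrapping around), then move the last 2 characters to the front (rotate right by 2).
On "lexicono" that produces "qrohalfr".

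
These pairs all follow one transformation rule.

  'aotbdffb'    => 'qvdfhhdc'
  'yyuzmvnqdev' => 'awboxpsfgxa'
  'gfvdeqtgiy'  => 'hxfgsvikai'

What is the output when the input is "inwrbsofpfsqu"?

pytduqhrhuswk

Rule — move the first character to the end, then shift every letter 2 places forward in the alphabet (wrapping around).
Doing the same to "inwrbsofpfsqu": "pytduqhrhuswk".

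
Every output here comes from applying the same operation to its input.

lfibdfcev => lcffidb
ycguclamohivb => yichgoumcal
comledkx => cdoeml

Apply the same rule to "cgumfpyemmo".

The pattern: delete the last 2 characters, then take characters alternately from the front and the back (1st, last, 2nd, 2nd-last, ...).
"cgumfpyemmo" → "cmgeuympf".

cmgeuympf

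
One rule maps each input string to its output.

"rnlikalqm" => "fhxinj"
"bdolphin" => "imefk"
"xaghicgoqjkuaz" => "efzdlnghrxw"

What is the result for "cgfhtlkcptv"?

eqihzmqs

The rule is to delete the first 3 characters, then shift every letter 3 places backward in the alphabet (wrapping around).
"cgfhtlkcptv" → "htlkcptv" → "eqihzmqs".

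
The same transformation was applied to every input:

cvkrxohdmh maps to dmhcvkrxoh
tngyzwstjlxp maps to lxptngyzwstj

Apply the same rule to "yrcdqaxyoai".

oaiyrcdqaxy

The rule is to move the last 3 characters to the front (rotate right by 3).
For "yrcdqaxyoai" the result is "oaiyrcdqaxy".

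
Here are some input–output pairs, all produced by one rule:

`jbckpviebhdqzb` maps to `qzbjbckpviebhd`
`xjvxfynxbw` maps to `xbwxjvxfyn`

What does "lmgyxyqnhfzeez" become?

Looking at the pairs, the operation is to move the last 3 characters to the front (rotate right by 3).
For "lmgyxyqnhfzeez" the result is "eezlmgyxyqnhfz".

eezlmgyxyqnhfz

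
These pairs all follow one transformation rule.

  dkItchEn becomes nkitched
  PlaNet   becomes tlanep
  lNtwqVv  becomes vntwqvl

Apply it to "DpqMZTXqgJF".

Looking at the pairs, the operation is to swap the first and last characters, then convert every letter to lowercase.
For "DpqMZTXqgJF", step one produces "FpqMZTXqgJD"; step two turns that into "fpqmztxqgjd".

fpqmztxqgjd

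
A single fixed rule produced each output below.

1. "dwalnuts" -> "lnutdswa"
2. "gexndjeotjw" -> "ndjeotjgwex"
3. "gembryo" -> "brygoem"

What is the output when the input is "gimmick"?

micgkim

Each output is the input with this applied: swap the first and last characters, then move the first 3 characters to the end (rotate left by 3).
On "gimmick" that produces "micgkim".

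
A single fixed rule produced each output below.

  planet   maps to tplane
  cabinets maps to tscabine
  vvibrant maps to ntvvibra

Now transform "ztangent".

ntztange

The pattern: swap the front and back halves of the string, then move the first 2 characters to the end (rotate left by 2).
So "ztangent" becomes "ntztange".
(Check on "planet": → "netpla" → "tplane" ✓)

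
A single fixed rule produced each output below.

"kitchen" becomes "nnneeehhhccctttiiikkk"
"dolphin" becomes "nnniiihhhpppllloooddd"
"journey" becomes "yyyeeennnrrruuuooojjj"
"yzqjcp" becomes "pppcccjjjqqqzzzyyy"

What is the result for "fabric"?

ccciiirrrbbbaaafff

The pattern: repeat every character 3 times, then reverse the string.
Working it through for "fabric": intermediate "fffaaabbbrrriiiccc", final "ccciiirrrbbbaaafff".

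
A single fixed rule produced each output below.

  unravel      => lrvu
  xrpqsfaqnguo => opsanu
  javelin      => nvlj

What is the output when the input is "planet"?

The transformation: swap the first and last characters, then keep every other character starting from the first (positions 1st, 3rd, 5th, ...).
On "planet" that produces "tae".
(Check on "unravel": → "lnraveu" → "lrvu" ✓)

tae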